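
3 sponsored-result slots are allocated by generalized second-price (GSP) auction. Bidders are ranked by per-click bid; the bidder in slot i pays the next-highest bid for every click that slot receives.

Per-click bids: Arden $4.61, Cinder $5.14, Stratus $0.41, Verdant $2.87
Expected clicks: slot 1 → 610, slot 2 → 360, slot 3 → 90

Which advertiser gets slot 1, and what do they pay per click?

Cinder; $4.61 per click

Per-click bids in order: $5.14 (Cinder) > $4.61 (Arden) > $2.87 (Verdant) > $0.41 (Stratus)
Slot 1 goes to the first-ranked bidder, Cinder, who pays the next bid down: $4.61/click.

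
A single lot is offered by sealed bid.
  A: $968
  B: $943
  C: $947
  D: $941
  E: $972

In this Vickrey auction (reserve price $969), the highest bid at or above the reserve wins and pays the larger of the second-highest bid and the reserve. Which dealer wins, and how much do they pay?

Sorting bids: 972 (E) > 968 (A) > 947 (C) > 943 (B) > 941 (D)
E has the top bid at or above the reserve ($972).
Second-highest bid $968 is below the reserve $969, so the reserve binds → payment $969.

E pays $969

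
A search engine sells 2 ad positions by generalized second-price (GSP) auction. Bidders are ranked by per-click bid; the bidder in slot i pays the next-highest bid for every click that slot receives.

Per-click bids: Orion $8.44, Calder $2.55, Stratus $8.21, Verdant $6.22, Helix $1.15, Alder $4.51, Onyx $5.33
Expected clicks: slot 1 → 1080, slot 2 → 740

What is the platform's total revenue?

Ranked by bid: $8.44 (Orion) > $8.21 (Stratus) > $6.22 (Verdant) > …
Slot 1: Orion pays $8.21 × 1080 = $8866.80
Slot 2: Stratus pays $6.22 × 740 = $4602.80
Total = $13469.60

Total revenue: $13469.60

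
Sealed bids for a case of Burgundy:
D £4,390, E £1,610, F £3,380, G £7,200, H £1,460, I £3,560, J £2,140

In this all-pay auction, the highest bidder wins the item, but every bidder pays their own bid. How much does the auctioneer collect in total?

Rule: the highest bidder wins the item, but every bidder pays their own bid.
Bids in order: 7,200 (G) > 4,390 (D) > 3,560 (I) > 3,380 (F) > 2,140 (J) > 1,610 (E) > …
G wins with the top bid; all bids are sunk regardless.
Every bidder forfeits their bid regardless of winning.
Revenue = 4,390 + 1,610 + 3,380 + 7,200 + 1,460 + 3,560 + 2,140 = £23,740.

Total revenue: £23,740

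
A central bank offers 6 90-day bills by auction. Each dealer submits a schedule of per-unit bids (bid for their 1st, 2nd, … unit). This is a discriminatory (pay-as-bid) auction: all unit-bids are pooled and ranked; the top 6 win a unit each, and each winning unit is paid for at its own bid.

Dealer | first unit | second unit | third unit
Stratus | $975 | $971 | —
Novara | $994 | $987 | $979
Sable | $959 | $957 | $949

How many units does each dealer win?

Novara 3, Sable 1, Stratus 2

All unit-bids, highest first — top 6: 994 (Novara-1), 987 (Novara-2), 979 (Novara-3), 975 (Stratus-1), 971 (Stratus-2), 959 (Sable-1)
Next rejected bid: $957 (not a price — pay-as-bid).
Allocation: Novara 3, Sable 1, Stratus 2.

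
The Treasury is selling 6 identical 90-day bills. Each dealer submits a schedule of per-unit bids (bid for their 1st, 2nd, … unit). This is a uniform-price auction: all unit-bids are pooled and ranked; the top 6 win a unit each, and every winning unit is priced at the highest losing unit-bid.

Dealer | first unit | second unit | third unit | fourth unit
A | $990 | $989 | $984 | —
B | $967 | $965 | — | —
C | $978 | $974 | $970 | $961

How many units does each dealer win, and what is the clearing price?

A 3, C 3; clearing price $967

Pooled unit-bids ranked (top 6): 990 (A-1), 989 (A-2), 984 (A-3), 978 (C-1), 974 (C-2), 970 (C-3)
The (k+1)-th unit-bid is $967.
Allocation: A 3, C 3.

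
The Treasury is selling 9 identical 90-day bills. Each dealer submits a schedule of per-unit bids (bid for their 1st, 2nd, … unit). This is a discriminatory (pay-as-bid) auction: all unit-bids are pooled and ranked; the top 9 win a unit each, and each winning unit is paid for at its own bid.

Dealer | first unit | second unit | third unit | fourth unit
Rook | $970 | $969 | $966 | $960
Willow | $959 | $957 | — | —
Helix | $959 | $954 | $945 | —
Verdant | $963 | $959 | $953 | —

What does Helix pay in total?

Pooled unit-bids ranked (top 9): 970 (Rook-1), 969 (Rook-2), 966 (Rook-3), 963 (Verdant-1), 960 (Rook-4), 959 (Willow-1), 959 (Helix-1), 959 (Verdant-2), 957 (Willow-2)
Next rejected bid: $954 (not a price — pay-as-bid).
Helix's winning unit-bids: 959 = $959.

Helix pays $959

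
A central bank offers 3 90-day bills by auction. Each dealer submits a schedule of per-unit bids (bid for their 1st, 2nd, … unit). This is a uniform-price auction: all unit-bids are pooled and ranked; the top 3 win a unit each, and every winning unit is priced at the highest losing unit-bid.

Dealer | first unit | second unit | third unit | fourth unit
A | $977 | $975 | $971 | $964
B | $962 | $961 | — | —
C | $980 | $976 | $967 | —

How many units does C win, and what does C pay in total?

C: 2 units, pays $1,950

All unit-bids, highest first — top 3: 980 (C-1), 977 (A-1), 976 (C-2)
First bid not allocated: $975.
C wins 2 unit(s) at $975 each.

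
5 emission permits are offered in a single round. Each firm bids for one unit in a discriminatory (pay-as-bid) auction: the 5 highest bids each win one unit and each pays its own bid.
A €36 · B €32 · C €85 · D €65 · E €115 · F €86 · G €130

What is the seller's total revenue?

Total revenue: €481

Ordering the bids: 130 (G), 115 (E), 86 (F), 85 (C), 65 (D), 36 (A), 32 (B)
Top 5: G, E, F, C, D.
Total revenue = 130 + 115 + 86 + 85 + 65 = €481.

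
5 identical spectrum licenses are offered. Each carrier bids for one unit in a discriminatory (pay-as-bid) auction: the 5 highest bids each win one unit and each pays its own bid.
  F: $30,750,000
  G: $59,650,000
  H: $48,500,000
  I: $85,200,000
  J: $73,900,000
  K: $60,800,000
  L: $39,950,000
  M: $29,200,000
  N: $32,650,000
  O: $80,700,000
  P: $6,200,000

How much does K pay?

Sorting: 85,200,000 (I), 80,700,000 (O), 73,900,000 (J), 60,800,000 (K), 59,650,000 (G), 48,500,000 (H), 39,950,000 (L), …
Top 5: I, O, J, K, G.
K wins → own bid $60,800,000.

K pays $60,800,000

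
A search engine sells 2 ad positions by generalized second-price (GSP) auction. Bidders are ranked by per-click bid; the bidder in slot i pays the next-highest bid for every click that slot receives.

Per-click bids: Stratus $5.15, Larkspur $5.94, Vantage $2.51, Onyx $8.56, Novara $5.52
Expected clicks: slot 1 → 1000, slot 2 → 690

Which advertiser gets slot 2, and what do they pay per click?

Larkspur; $5.52 per click

Ranked by bid: $8.56 (Onyx) > $5.94 (Larkspur) > $5.52 (Novara) > …
Slot 2 goes to the second-ranked bidder, Larkspur, who pays the next bid down: $5.52/click.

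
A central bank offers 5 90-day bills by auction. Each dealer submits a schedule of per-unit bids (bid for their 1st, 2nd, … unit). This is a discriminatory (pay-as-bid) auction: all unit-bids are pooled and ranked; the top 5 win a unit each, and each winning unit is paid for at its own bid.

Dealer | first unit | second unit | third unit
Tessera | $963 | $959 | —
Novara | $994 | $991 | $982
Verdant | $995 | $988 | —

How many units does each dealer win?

Novara 3, Verdant 2

All unit-bids, highest first — top 5: 995 (Verdant-1), 994 (Novara-1), 991 (Novara-2), 988 (Verdant-2), 982 (Novara-3)
Next rejected bid: $963 (not a price — pay-as-bid).
Allocation: Novara 3, Verdant 2.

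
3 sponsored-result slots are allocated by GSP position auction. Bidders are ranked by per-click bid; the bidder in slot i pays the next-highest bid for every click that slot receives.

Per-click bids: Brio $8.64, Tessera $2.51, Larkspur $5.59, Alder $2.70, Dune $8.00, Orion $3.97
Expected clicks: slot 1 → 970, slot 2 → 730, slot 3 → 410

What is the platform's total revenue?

Total revenue: $13468.40

Ranked by bid: $8.64 (Brio) > $8.00 (Dune) > $5.59 (Larkspur) > $3.97 (Orion) > …
Slot 1: Brio pays $8.00 × 970 = $7760.00
Slot 2: Dune pays $5.59 × 730 = $4080.70
Slot 3: Larkspur pays $3.97 × 410 = $1627.70
Total = $13468.40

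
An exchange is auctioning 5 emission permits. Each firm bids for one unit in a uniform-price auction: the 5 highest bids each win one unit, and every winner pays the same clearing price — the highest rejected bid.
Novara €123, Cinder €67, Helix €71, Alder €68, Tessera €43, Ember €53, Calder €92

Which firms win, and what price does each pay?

Bids ranked high→low: 123 (Novara), 92 (Calder), 71 (Helix), 68 (Alder), 67 (Cinder), 53 (Ember), 43 (Tessera)
The 5 highest are Novara, Calder, Helix, Alder, Cinder.
Highest unsuccessful bid: €53 → clearing price.

Novara, Calder, Helix, Alder, Cinder; each pays €53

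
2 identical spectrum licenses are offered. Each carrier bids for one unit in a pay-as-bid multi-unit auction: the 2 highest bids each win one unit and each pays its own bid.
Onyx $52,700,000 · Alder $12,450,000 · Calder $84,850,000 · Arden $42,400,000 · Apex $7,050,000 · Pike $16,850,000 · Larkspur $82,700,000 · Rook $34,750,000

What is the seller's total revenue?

Ordering the bids: 84,850,000 (Calder), 82,700,000 (Larkspur), 52,700,000 (Onyx), 42,400,000 (Arden), …
Top 2: Calder, Larkspur.
Total revenue = 84,850,000 + 82,700,000 = $167,550,000.

Total revenue: $167,550,000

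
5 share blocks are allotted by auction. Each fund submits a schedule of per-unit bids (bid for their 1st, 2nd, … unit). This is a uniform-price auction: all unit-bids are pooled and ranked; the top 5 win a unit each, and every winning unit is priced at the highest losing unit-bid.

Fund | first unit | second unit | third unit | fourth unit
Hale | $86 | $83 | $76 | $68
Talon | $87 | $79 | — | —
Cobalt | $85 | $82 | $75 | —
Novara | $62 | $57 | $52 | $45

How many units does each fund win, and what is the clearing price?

Cobalt 2, Hale 2, Talon 1; clearing price $79

Pooled unit-bids ranked (top 5): 87 (Talon-1), 86 (Hale-1), 85 (Cobalt-1), 83 (Hale-2), 82 (Cobalt-2)
The (k+1)-th unit-bid is $79.
Allocation: Cobalt 2, Hale 2, Talon 1.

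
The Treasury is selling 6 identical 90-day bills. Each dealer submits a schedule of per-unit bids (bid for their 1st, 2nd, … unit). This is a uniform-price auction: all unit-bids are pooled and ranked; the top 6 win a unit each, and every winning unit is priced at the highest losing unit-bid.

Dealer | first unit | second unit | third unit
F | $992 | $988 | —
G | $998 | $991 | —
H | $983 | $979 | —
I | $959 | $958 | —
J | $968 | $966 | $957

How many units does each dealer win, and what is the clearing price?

All unit-bids, highest first — top 6: 998 (G-1), 992 (F-1), 991 (G-2), 988 (F-2), 983 (H-1), 979 (H-2)
Highest rejected unit-bid = $968.
Allocation: F 2, G 2, H 2.

F 2, G 2, H 2; clearing price $968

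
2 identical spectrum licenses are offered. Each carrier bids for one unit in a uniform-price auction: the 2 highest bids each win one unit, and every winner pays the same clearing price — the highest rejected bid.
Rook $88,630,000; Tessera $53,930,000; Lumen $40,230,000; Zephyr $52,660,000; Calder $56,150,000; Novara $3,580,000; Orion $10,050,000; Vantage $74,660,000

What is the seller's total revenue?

Ordering the bids: 88,630,000 (Rook), 74,660,000 (Vantage), 56,150,000 (Calder), 53,930,000 (Tessera), …
Winners (2 units): Rook, Vantage.
Clearing price = highest rejected bid = $56,150,000.
Total revenue = 2 × $56,150,000 = $112,300,000.

Total revenue: $112,300,000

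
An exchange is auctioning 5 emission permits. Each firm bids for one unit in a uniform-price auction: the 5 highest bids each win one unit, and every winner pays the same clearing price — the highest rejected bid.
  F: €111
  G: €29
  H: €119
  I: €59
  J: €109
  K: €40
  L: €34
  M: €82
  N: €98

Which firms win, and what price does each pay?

Ordering the bids: 119 (H), 111 (F), 109 (J), 98 (N), 82 (M), 59 (I), 40 (K), …
Winners (5 units): H, F, J, N, M.
First losing bid is I's €59, which sets the uniform price.

H, F, J, N, M; each pays €59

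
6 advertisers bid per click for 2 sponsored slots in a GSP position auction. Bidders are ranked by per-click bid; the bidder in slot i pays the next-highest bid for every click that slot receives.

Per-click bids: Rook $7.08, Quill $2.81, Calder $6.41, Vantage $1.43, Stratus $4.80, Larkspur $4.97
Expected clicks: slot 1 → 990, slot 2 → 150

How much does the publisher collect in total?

Total revenue: $7091.40

Sorting advertisers: $7.08 (Rook) > $6.41 (Calder) > $4.97 (Larkspur) > …
Slot 1: Rook pays $6.41 × 990 = $6345.90
Slot 2: Calder pays $4.97 × 150 = $745.50
Total = $7091.40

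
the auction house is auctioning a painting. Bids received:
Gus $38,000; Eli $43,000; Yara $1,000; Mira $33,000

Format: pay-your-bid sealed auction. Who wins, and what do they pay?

Pay-your-bid sealed auction: the highest bidder wins and pays their own bid.
Sorting bids: 43,000 (Eli) > 38,000 (Gus) > 33,000 (Mira) > 1,000 (Yara)
First-price: Eli pays what they bid, $43,000.

Eli pays $43,000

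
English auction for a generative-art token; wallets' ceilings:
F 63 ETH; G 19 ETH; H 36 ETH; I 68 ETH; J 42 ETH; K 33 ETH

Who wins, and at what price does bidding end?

Open ascending-bid auction: the price rises until one bidder remains; the winner pays the price at which the last rival dropped out.
Limits in order: 68 (I) > 63 (F) > 42 (J) > 36 (H) > 33 (K) > 19 (G)
Once the price passes 63 ETH, only I is left; the hammer falls at F's limit of 63 ETH.

I wins at 63 ETH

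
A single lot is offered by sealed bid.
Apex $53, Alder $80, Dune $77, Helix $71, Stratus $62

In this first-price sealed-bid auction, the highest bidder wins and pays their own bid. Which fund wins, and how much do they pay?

Alder pays $80

Bids in order: 80 (Alder) > 77 (Dune) > 71 (Helix) > 62 (Stratus) > 53 (Apex)
First-price: Alder pays what they bid, $80.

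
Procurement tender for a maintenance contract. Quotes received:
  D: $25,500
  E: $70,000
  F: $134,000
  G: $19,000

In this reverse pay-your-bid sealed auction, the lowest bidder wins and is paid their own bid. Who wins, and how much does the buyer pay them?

G is paid $19,000

Reverse pay-your-bid sealed auction: the lowest bidder wins and is paid their own bid.
Bids in order: 19,000 (G) < 25,500 (D) < 70,000 (E) < 134,000 (F)
G has the lowest bid and is paid exactly that: $19,000.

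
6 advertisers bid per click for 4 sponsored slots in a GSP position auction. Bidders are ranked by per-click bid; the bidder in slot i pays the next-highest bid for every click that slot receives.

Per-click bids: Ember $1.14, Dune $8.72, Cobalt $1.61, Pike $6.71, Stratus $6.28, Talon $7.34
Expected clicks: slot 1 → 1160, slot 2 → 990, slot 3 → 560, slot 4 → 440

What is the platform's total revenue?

Total revenue: $19382.50

Per-click bids in order: $8.72 (Dune) > $7.34 (Talon) > $6.71 (Pike) > $6.28 (Stratus) > $1.61 (Cobalt) > …
Slot 1: Dune pays $7.34 × 1160 = $8514.40
Slot 2: Talon pays $6.71 × 990 = $6642.90
Slot 3: Pike pays $6.28 × 560 = $3516.80
Slot 4: Stratus pays $1.61 × 440 = $708.40
Total = $19382.50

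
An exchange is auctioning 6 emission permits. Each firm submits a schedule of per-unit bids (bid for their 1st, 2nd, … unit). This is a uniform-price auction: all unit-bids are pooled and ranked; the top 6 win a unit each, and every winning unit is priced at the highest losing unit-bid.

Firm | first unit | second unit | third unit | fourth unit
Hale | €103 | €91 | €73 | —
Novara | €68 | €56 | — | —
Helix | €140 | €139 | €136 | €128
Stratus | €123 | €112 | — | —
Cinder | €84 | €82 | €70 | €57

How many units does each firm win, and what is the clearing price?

Helix 4, Stratus 2; clearing price €103

Pooled unit-bids ranked (top 6): 140 (Helix-1), 139 (Helix-2), 136 (Helix-3), 128 (Helix-4), 123 (Stratus-1), 112 (Stratus-2)
Highest rejected unit-bid = €103.
Allocation: Helix 4, Stratus 2.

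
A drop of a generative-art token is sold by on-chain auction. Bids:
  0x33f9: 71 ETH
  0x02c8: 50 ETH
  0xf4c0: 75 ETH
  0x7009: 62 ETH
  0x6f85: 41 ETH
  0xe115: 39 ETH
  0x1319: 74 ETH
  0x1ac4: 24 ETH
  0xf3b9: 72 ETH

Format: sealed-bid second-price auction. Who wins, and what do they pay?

Sealed-bid second-price auction: the highest bidder wins and pays the second-highest bid.
Bids in order: 75 (0xf4c0) > 74 (0x1319) > 72 (0xf3b9) > 71 (0x33f9) > 62 (0x7009) > 50 (0x02c8) > …
0xf4c0 wins with the highest bid; price is set by the runner-up at 74 ETH.

0xf4c0 pays 74 ETH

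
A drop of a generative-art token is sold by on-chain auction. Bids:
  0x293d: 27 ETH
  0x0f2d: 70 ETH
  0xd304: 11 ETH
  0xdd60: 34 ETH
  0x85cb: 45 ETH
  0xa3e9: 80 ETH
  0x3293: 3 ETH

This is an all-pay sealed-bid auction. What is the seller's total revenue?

Bids in order: 80 (0xa3e9) > 70 (0x0f2d) > 45 (0x85cb) > 34 (0xdd60) > 27 (0x293d) > 11 (0xd304) > …
Every bidder forfeits their bid regardless of winning.
Revenue = 27 + 70 + 11 + 34 + 45 + 80 + 3 = 270 ETH.

Total revenue: 270 ETH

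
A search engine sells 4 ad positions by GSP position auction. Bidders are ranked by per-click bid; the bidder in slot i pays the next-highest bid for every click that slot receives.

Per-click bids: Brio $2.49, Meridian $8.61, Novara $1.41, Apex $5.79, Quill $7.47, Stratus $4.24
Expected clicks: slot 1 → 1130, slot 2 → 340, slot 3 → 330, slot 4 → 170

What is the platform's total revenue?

Total revenue: $12232.20

Per-click bids in order: $8.61 (Meridian) > $7.47 (Quill) > $5.79 (Apex) > $4.24 (Stratus) > $2.49 (Brio) > …
Slot 1: Meridian pays $7.47 × 1130 = $8441.10
Slot 2: Quill pays $5.79 × 340 = $1968.60
Slot 3: Apex pays $4.24 × 330 = $1399.20
Slot 4: Stratus pays $2.49 × 170 = $423.30
Total = $12232.20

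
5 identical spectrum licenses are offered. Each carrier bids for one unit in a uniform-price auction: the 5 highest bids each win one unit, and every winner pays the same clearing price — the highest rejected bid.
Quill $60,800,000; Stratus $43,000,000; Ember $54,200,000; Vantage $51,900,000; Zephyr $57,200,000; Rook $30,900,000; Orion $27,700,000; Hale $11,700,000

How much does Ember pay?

Ember pays $30,900,000

Bids ranked high→low: 60,800,000 (Quill), 57,200,000 (Zephyr), 54,200,000 (Ember), 51,900,000 (Vantage), 43,000,000 (Stratus), 30,900,000 (Rook), 27,700,000 (Orion), …
The 5 highest are Quill, Zephyr, Ember, Vantage, Stratus.
First losing bid is Rook's $30,900,000, which sets the uniform price.
Ember wins → pays $30,900,000.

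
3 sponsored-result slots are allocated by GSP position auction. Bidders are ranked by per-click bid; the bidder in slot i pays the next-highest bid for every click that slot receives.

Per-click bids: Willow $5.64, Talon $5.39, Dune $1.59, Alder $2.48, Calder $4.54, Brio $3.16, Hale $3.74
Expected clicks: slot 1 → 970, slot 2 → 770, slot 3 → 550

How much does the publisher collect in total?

Total revenue: $10781.10

Sorting advertisers: $5.64 (Willow) > $5.39 (Talon) > $4.54 (Calder) > $3.74 (Hale) > …
Slot 1: Willow pays $5.39 × 970 = $5228.30
Slot 2: Talon pays $4.54 × 770 = $3495.80
Slot 3: Calder pays $3.74 × 550 = $2057.00
Total = $10781.10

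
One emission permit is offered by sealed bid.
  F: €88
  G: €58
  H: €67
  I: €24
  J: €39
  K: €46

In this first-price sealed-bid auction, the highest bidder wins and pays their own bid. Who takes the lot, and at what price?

Rule: the highest bidder wins and pays their own bid.
Bids in order: 88 (F) > 67 (H) > 58 (G) > 46 (K) > 39 (J) > 24 (I)
First-price: F pays what they bid, €88.

F pays €88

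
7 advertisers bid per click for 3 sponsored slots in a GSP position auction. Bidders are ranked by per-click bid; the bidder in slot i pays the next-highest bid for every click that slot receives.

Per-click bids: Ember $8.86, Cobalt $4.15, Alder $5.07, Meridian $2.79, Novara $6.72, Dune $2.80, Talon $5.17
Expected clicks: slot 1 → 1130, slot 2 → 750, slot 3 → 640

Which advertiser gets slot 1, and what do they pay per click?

Ranked by bid: $8.86 (Ember) > $6.72 (Novara) > $5.17 (Talon) > $5.07 (Alder) > …
Slot 1 goes to the first-ranked bidder, Ember, who pays the next bid down: $6.72/click.

Ember; $6.72 per click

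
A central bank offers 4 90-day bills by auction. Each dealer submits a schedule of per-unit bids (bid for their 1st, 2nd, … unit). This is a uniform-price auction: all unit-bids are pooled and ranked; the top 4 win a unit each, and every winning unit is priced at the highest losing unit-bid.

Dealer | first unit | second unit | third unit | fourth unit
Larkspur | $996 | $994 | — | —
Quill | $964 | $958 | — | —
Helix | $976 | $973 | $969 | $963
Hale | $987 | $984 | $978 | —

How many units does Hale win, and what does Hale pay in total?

Pooled unit-bids ranked (top 4): 996 (Larkspur-1), 994 (Larkspur-2), 987 (Hale-1), 984 (Hale-2)
Highest rejected unit-bid = $978.
Hale wins 2 unit(s) at $978 each.

Hale: 2 units, pays $1,956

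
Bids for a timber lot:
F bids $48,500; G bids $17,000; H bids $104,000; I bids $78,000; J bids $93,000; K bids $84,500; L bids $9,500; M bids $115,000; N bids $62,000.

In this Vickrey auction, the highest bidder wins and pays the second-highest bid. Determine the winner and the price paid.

Rule: the highest bidder wins and pays the second-highest bid.
Sorting bids: 115,000 (M) > 104,000 (H) > 93,000 (J) > 84,500 (K) > 78,000 (I) > 62,000 (N) > …
Second-price: M pays H's bid of $104,000.

M pays $104,000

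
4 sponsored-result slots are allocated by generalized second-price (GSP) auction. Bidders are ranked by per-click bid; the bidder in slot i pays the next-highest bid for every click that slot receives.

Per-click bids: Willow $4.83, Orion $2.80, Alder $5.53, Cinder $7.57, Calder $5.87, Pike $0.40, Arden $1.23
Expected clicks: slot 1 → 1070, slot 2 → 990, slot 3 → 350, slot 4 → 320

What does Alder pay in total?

Sorting advertisers: $7.57 (Cinder) > $5.87 (Calder) > $5.53 (Alder) > $4.83 (Willow) > $2.80 (Orion) > …
Alder holds slot 3 → pays next bid $4.83 × 350 clicks = $1690.50.

Alder pays $1690.50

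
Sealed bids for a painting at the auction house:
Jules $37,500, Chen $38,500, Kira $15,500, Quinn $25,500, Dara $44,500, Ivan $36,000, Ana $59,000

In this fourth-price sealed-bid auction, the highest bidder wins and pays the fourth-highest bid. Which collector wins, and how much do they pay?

Ana pays $37,500

Fourth-price sealed-bid auction: the highest bidder wins and pays the fourth-highest bid.
Sorting bids: 59,000 (Ana) > 44,500 (Dara) > 38,500 (Chen) > 37,500 (Jules) > 36,000 (Ivan) > 25,500 (Quinn) > …
Ana is highest; pays the fourth-highest bid, $37,500.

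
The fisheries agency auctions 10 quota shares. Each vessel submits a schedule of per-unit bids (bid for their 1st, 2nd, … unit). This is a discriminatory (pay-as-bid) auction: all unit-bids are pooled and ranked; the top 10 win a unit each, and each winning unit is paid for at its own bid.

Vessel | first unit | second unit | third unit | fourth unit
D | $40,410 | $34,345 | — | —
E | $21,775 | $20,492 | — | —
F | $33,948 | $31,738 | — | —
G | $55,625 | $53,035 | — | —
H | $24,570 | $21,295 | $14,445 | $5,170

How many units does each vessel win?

D 2, E 2, F 2, G 2, H 2

Merging the schedules and taking the best 10: 55,625 (G-1), 53,035 (G-2), 40,410 (D-1), 34,345 (D-2), 33,948 (F-1), 31,738 (F-2), 24,570 (H-1), 21,775 (E-1), 21,295 (H-2), 20,492 (E-2)
Next rejected bid: $14,445 (not a price — pay-as-bid).
Allocation: D 2, E 2, F 2, G 2, H 2.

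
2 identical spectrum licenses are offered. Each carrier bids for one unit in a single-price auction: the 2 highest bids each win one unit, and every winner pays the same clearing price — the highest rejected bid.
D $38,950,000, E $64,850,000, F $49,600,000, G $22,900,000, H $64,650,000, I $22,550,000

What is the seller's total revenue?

Ordering the bids: 64,850,000 (E), 64,650,000 (H), 49,600,000 (F), 38,950,000 (D), …
The 2 highest are E, H.
Highest unsuccessful bid: $49,600,000 → clearing price.
Total revenue = 2 × $49,600,000 = $99,200,000.

Total revenue: $99,200,000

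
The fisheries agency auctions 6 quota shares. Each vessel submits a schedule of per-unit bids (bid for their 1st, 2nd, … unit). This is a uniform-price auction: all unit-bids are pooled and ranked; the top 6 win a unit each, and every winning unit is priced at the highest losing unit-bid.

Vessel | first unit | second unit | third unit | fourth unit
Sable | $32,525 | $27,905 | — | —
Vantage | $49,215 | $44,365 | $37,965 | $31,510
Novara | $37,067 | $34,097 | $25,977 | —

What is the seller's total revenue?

Total revenue: $189,060

Pooled unit-bids ranked (top 6): 49,215 (Vantage-1), 44,365 (Vantage-2), 37,965 (Vantage-3), 37,067 (Novara-1), 34,097 (Novara-2), 32,525 (Sable-1)
First bid not allocated: $31,510.
Allocation: Novara 2, Sable 1, Vantage 3. Every unit priced at $31,510.
Revenue = 6 × 31,510 = $189,060.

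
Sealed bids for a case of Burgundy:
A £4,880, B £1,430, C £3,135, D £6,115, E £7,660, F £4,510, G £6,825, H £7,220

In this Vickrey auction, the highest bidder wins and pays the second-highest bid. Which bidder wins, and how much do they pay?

Rule: the highest bidder wins and pays the second-highest bid.
Bids in order: 7,660 (E) > 7,220 (H) > 6,825 (G) > 6,115 (D) > 4,880 (A) > 4,510 (F) > …
E wins with the highest bid; price is set by the runner-up at £7,220.

E pays £7,220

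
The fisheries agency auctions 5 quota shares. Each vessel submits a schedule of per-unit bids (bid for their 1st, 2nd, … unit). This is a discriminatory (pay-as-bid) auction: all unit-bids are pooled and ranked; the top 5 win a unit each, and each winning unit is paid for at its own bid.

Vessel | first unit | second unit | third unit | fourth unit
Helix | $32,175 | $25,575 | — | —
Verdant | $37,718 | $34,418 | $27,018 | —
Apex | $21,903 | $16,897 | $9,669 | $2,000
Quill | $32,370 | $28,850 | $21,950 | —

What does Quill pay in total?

Quill pays $61,220

Pooled unit-bids ranked (top 5): 37,718 (Verdant-1), 34,418 (Verdant-2), 32,370 (Quill-1), 32,175 (Helix-1), 28,850 (Quill-2)
Next rejected bid: $27,018 (not a price — pay-as-bid).
Quill's winning unit-bids: 32,370 + 28,850 = $61,220.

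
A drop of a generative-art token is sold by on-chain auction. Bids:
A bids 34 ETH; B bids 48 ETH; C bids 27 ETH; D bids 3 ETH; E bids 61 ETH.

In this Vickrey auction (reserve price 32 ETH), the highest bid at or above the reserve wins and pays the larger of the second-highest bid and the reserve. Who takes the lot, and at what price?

E pays 48 ETH

Rule: the highest bid at or above the reserve wins and pays the larger of the second-highest bid and the reserve.
Bids in order: 61 (E) > 48 (B) > 34 (A) > 27 (C) > 3 (D)
E has the top bid at or above the reserve (61 ETH).
max(second-highest 48 ETH, reserve 32 ETH) = 48 ETH; the reserve does not bind.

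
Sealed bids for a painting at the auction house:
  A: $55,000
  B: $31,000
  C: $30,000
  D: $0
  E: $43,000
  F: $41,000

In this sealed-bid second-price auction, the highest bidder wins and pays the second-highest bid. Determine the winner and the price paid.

Sealed-bid second-price auction: the highest bidder wins and pays the second-highest bid.
Sorting bids: 55,000 (A) > 43,000 (E) > 41,000 (F) > 31,000 (B) > 30,000 (C) > 0 (D)
A wins with the highest bid; price is set by the runner-up at $43,000.

A pays $43,000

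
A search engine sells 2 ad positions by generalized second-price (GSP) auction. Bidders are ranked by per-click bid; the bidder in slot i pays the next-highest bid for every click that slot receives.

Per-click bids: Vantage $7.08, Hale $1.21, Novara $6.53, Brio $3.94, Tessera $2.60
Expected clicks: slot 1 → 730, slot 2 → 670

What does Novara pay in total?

Ranked by bid: $7.08 (Vantage) > $6.53 (Novara) > $3.94 (Brio) > …
Novara holds slot 2 → pays next bid $3.94 × 670 clicks = $2639.80.

Novara pays $2639.80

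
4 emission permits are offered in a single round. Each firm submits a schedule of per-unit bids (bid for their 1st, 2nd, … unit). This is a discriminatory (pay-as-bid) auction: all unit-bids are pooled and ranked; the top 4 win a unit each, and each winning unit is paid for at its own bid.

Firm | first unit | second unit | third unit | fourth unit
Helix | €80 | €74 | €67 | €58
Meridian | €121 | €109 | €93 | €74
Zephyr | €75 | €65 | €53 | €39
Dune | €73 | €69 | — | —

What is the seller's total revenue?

All unit-bids, highest first — top 4: 121 (Meridian-1), 109 (Meridian-2), 93 (Meridian-3), 80 (Helix-1)
Next rejected bid: €75 (not a price — pay-as-bid).
Each winning unit pays its own bid.
Revenue = 121 + 109 + 93 + 80 = €403.

Total revenue: €403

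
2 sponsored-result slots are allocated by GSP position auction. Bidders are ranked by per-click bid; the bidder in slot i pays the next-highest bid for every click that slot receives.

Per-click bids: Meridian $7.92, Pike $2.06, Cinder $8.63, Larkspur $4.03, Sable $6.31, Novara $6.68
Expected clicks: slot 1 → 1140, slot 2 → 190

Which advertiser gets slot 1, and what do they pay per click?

Sorting advertisers: $8.63 (Cinder) > $7.92 (Meridian) > $6.68 (Novara) > …
Slot 1 goes to the first-ranked bidder, Cinder, who pays the next bid down: $7.92/click.

Cinder; $7.92 per click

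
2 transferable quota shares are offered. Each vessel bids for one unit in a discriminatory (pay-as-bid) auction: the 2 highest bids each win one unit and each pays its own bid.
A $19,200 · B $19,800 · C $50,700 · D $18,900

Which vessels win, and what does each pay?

Sorting: 50,700 (C), 19,800 (B), 19,200 (A), 18,900 (D)
The 2 highest are C, B.
Each winner pays its own bid: C $50,700, B $19,800.

C $50,700, B $19,800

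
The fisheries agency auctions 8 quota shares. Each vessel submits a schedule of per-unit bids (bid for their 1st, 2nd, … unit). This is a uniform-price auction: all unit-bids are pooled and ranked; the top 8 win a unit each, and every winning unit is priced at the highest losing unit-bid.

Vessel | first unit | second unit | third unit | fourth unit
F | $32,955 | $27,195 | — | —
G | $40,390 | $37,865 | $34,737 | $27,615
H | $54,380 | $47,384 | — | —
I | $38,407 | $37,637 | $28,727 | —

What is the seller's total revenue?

Merging the schedules and taking the best 8: 54,380 (H-1), 47,384 (H-2), 40,390 (G-1), 38,407 (I-1), 37,865 (G-2), 37,637 (I-2), 34,737 (G-3), 32,955 (F-1)
First bid not allocated: $28,727.
Allocation: F 1, G 3, H 2, I 2. Every unit priced at $28,727.
Revenue = 8 × 28,727 = $229,816.

Total revenue: $229,816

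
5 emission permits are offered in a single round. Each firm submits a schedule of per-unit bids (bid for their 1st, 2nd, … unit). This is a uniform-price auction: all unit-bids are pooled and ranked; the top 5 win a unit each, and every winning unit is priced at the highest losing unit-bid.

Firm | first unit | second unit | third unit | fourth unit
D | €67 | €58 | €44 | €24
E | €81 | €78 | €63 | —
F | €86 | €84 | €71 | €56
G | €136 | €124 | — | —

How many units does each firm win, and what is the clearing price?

E 1, F 2, G 2; clearing price €78

Merging the schedules and taking the best 5: 136 (G-1), 124 (G-2), 86 (F-1), 84 (F-2), 81 (E-1)
First bid not allocated: €78.
Allocation: E 1, F 2, G 2.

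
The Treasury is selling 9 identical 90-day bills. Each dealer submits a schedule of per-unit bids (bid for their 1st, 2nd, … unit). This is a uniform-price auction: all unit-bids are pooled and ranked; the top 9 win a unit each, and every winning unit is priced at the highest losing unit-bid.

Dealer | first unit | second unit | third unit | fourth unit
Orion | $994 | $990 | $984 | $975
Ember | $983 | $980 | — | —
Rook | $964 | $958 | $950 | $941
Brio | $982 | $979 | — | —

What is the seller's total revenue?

Total revenue: $8,622

Pooled unit-bids ranked (top 9): 994 (Orion-1), 990 (Orion-2), 984 (Orion-3), 983 (Ember-1), 982 (Brio-1), 980 (Ember-2), 979 (Brio-2), 975 (Orion-4), 964 (Rook-1)
Highest rejected unit-bid = $958.
Allocation: Brio 2, Ember 2, Orion 4, Rook 1. Every unit priced at $958.
Revenue = 9 × 958 = $8,622.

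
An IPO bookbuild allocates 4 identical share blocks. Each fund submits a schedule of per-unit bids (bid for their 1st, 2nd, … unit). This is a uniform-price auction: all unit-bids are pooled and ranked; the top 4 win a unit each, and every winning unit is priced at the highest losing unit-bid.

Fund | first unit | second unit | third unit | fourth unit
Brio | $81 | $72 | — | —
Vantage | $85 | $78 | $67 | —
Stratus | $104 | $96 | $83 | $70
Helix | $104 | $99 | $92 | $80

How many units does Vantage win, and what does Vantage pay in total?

Vantage: 0 units, pays $0

Pooled unit-bids ranked (top 4): 104 (Stratus-1), 104 (Helix-1), 99 (Helix-2), 96 (Stratus-2)
First bid not allocated: $92.
Vantage wins 0 unit(s) at $92 each.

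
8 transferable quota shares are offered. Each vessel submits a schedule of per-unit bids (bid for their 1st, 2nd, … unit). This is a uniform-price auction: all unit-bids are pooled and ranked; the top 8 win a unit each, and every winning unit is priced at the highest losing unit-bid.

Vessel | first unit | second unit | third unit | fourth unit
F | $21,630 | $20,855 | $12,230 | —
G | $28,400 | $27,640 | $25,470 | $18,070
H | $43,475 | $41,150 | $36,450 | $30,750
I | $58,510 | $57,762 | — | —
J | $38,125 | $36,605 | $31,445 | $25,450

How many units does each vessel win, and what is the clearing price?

H 3, I 2, J 3; clearing price $30,750

Pooled unit-bids ranked (top 8): 58,510 (I-1), 57,762 (I-2), 43,475 (H-1), 41,150 (H-2), 38,125 (J-1), 36,605 (J-2), 36,450 (H-3), 31,445 (J-3)
First bid not allocated: $30,750.
Allocation: H 3, I 2, J 3.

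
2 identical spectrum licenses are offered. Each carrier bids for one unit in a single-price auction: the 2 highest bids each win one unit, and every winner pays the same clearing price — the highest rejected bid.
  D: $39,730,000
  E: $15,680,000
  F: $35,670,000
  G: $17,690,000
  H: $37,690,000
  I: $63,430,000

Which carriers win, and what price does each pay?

Bids ranked high→low: 63,430,000 (I), 39,730,000 (D), 37,690,000 (H), 35,670,000 (F), …
Top 2: I, D.
Clearing price = highest rejected bid = $37,690,000.

I, D; each pays $37,690,000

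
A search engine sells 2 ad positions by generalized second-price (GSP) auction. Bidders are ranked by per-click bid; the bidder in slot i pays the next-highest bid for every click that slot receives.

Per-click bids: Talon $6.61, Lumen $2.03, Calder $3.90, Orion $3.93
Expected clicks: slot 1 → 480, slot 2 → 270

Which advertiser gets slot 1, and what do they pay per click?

Ranked by bid: $6.61 (Talon) > $3.93 (Orion) > $3.90 (Calder) > …
Slot 1 goes to the first-ranked bidder, Talon, who pays the next bid down: $3.93/click.

Talon; $3.93 per click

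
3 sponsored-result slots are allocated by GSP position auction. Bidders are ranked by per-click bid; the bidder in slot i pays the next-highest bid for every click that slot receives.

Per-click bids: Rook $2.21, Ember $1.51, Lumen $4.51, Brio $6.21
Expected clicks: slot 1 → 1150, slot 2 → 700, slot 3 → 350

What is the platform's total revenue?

Sorting advertisers: $6.21 (Brio) > $4.51 (Lumen) > $2.21 (Rook) > $1.51 (Ember)
Slot 1: Brio pays $4.51 × 1150 = $5186.50
Slot 2: Lumen pays $2.21 × 700 = $1547.00
Slot 3: Rook pays $1.51 × 350 = $528.50
Total = $7262.00

Total revenue: $7262.00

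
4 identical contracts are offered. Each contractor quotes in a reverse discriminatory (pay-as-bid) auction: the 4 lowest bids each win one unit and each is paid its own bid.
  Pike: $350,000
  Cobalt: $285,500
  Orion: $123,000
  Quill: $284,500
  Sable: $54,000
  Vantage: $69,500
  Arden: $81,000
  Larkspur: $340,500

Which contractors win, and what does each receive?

Ordering the bids: 54,000 (Sable), 69,500 (Vantage), 81,000 (Arden), 123,000 (Orion), 284,500 (Quill), 285,500 (Cobalt), …
Winners (4 units): Sable, Vantage, Arden, Orion.
Each winner is paid its own bid: Sable $54,000, Vantage $69,500, Arden $81,000, Orion $123,000.

Sable $54,000, Vantage $69,500, Arden $81,000, Orion $123,000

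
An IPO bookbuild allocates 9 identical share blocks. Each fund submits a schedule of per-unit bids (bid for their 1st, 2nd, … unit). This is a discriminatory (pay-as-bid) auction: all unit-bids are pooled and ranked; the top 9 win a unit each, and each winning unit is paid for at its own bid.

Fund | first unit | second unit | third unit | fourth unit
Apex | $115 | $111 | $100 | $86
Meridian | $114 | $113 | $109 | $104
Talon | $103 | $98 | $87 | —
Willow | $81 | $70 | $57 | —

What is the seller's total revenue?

Pooled unit-bids ranked (top 9): 115 (Apex-1), 114 (Meridian-1), 113 (Meridian-2), 111 (Apex-2), 109 (Meridian-3), 104 (Meridian-4), 103 (Talon-1), 100 (Apex-3), 98 (Talon-2)
Next rejected bid: $87 (not a price — pay-as-bid).
Each winning unit pays its own bid.
Revenue = 115 + 114 + 113 + 111 + 109 + 104 + 103 + 100 + 98 = $967.

Total revenue: $967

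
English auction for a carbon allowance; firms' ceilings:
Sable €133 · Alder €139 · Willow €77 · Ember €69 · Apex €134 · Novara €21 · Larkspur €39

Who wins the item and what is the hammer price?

Rule: the price rises until one bidder remains; the winner pays the price at which the last rival dropped out.
Sorting limits: 139 (Alder) > 134 (Apex) > 133 (Sable) > 77 (Willow) > 69 (Ember) > 39 (Larkspur) > …
Once the price passes €134, only Alder is left; the hammer falls at Apex's limit of €134.

Alder wins at €134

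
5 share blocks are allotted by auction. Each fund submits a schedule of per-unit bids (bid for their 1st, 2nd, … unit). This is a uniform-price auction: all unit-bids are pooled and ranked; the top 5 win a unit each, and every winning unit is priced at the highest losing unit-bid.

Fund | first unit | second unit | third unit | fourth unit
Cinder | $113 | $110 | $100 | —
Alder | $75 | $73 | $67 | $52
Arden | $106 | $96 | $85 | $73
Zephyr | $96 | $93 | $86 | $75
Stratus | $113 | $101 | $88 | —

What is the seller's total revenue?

Total revenue: $500

Pooled unit-bids ranked (top 5): 113 (Cinder-1), 113 (Stratus-1), 110 (Cinder-2), 106 (Arden-1), 101 (Stratus-2)
First bid not allocated: $100.
Allocation: Arden 1, Cinder 2, Stratus 2. Every unit priced at $100.
Revenue = 5 × 100 = $500.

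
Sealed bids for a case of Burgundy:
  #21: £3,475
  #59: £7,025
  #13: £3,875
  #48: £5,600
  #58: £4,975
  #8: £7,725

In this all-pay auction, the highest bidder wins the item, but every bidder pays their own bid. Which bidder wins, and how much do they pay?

All-pay auction: the highest bidder wins the item, but every bidder pays their own bid.
Bids ranked: 7,725 (#8) > 7,025 (#59) > 5,600 (#48) > 4,975 (#58) > 3,875 (#13) > 3,475 (#21)
#8 wins with the top bid; all bids are sunk regardless.

#8 pays £7,725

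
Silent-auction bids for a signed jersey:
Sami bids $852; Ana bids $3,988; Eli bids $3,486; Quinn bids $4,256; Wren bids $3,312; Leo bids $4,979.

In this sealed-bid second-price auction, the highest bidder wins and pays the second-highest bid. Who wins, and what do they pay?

Bids ranked: 4,979 (Leo) > 4,256 (Quinn) > 3,988 (Ana) > 3,486 (Eli) > 3,312 (Wren) > 852 (Sami)
Leo is highest; pays the second-highest bid, $4,256.

Leo pays $4,256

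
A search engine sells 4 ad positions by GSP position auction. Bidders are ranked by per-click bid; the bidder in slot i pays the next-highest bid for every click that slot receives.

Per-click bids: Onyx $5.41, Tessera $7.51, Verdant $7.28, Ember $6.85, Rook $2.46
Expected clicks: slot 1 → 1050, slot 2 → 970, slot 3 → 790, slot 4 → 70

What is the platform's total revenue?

Sorting advertisers: $7.51 (Tessera) > $7.28 (Verdant) > $6.85 (Ember) > $5.41 (Onyx) > $2.46 (Rook)
Slot 1: Tessera pays $7.28 × 1050 = $7644.00
Slot 2: Verdant pays $6.85 × 970 = $6644.50
Slot 3: Ember pays $5.41 × 790 = $4273.90
Slot 4: Onyx pays $2.46 × 70 = $172.20
Total = $18734.60

Total revenue: $18734.60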